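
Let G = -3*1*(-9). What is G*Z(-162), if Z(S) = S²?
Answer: 708588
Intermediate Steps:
G = 27 (G = -3*(-9) = 27)
G*Z(-162) = 27*(-162)² = 27*26244 = 708588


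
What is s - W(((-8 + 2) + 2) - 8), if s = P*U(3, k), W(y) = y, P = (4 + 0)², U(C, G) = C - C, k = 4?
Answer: 12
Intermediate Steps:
U(C, G) = 0
P = 16 (P = 4² = 16)
s = 0 (s = 16*0 = 0)
s - W(((-8 + 2) + 2) - 8) = 0 - (((-8 + 2) + 2) - 8) = 0 - ((-6 + 2) - 8) = 0 - (-4 - 8) = 0 - 1*(-12) = 0 + 12 = 12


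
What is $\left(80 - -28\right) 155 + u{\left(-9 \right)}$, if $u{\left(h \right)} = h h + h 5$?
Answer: $16776$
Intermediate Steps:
$u{\left(h \right)} = h^{2} + 5 h$
$\left(80 - -28\right) 155 + u{\left(-9 \right)} = \left(80 - -28\right) 155 - 9 \left(5 - 9\right) = \left(80 + 28\right) 155 - -36 = 108 \cdot 155 + 36 = 16740 + 36 = 16776$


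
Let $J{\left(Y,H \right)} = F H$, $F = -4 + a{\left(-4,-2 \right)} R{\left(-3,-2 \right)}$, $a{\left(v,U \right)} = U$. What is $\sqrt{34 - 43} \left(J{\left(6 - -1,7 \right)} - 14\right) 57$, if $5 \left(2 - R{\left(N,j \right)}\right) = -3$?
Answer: $- \frac{67032 i}{5} \approx - 13406.0 i$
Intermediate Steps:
$R{\left(N,j \right)} = \frac{13}{5}$ ($R{\left(N,j \right)} = 2 - - \frac{3}{5} = 2 + \frac{3}{5} = \frac{13}{5}$)
$F = - \frac{46}{5}$ ($F = -4 - \frac{26}{5} = - \frac{46}{5} \approx -9.2$)
$J{\left(Y,H \right)} = - \frac{46 H}{5}$
$\sqrt{34 - 43} \left(J{\left(6 - -1,7 \right)} - 14\right) 57 = \sqrt{34 - 43} \left(\left(- \frac{46}{5}\right) 7 - 14\right) 57 = \sqrt{-9} \left(- \frac{322}{5} - 14\right) 57 = 3 i \left(- \frac{392}{5}\right) 57 = - \frac{1176 i}{5} \cdot 57 = - \frac{67032 i}{5}$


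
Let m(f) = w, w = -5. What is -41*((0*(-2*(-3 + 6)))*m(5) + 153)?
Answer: -6273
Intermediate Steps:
m(f) = -5
-41*((0*(-2*(-3 + 6)))*m(5) + 153) = -41*((0*(-2*(-3 + 6)))*(-5) + 153) = -41*((0*(-2*3))*(-5) + 153) = -41*((0*(-6))*(-5) + 153) = -41*(0*(-5) + 153) = -41*(0 + 153) = -41*153 = -6273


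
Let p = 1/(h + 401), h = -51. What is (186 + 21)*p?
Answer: 207/350 ≈ 0.59143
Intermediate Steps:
p = 1/350 (p = 1/(-51 + 401) = 1/350 ≈ 0.0028571)
(186 + 21)*p = (186 + 21)*(1/350) = 207*(1/350) = 207/350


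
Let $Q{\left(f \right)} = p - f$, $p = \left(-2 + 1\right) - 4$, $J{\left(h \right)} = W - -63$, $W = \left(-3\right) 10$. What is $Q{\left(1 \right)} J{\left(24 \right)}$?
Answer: $-198$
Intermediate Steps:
$W = -30$
$J{\left(h \right)} = 33$ ($J{\left(h \right)} = -30 - -63 = -30 + 63 = 33$)
$p = -5$ ($p = -1 - 4 = -5$)
$Q{\left(f \right)} = -5 - f$
$Q{\left(1 \right)} J{\left(24 \right)} = \left(-5 - 1\right) 33 = \left(-6\right) 33 = -198$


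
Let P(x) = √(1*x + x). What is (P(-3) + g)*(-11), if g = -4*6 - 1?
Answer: 275 - 11*I*√6 ≈ 275.0 - 26.944*I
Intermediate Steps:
g = -25 (g = -24 - 1 = -25)
P(x) = √2*√x (P(x) = √(x + x) = √(2*x) = √2*√x)
(P(-3) + g)*(-11) = (√2*√(-3) - 25)*(-11) = (√2*(I*√3) - 25)*(-11) = (I*√6 - 25)*(-11) = (-25 + I*√6)*(-11) = 275 - 11*I*√6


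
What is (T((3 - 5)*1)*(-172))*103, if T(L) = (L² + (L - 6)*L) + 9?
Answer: -513764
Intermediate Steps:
T(L) = 9 + L² + L*(-6 + L) (T(L) = (L² + (-6 + L)*L) + 9 = (L² + L*(-6 + L)) + 9 = 9 + L² + L*(-6 + L))
(T((3 - 5)*1)*(-172))*103 = ((9 - 6*(3 - 5) + 2*((3 - 5)*1)²)*(-172))*103 = ((9 - (-12) + 2*(-2*1)²)*(-172))*103 = ((9 - 6*(-2) + 2*(-2)²)*(-172))*103 = ((9 + 12 + 2*4)*(-172))*103 = ((9 + 12 + 8)*(-172))*103 = (29*(-172))*103 = -4988*103 = -513764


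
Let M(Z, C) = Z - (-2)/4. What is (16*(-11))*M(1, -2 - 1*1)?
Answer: -264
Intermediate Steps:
M(Z, C) = ½ + Z (M(Z, C) = Z - (-2)/4 = Z - 1*(-½) = Z + ½ = ½ + Z)
(16*(-11))*M(1, -2 - 1*1) = (16*(-11))*(½ + 1) = -176*3/2 = -264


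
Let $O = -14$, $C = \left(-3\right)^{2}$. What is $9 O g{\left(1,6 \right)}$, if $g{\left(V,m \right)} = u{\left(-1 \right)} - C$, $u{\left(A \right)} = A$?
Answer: $1260$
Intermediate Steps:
$C = 9$
$g{\left(V,m \right)} = -10$ ($g{\left(V,m \right)} = -1 - 9 = -10$)
$9 O g{\left(1,6 \right)} = 9 \left(-14\right) \left(-10\right) = \left(-126\right) \left(-10\right) = 1260$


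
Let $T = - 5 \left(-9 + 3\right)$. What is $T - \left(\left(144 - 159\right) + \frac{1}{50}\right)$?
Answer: $\frac{2249}{50} \approx 44.98$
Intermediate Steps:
$T = 30$ ($T = \left(-5\right) \left(-6\right) = 30$)
$T - \left(\left(144 - 159\right) + \frac{1}{50}\right) = 30 - \left(\left(144 - 159\right) + \frac{1}{50}\right) = 30 - \left(-15 + \frac{1}{50}\right) = 30 - - \frac{749}{50} = 30 + \frac{749}{50} = \frac{2249}{50}$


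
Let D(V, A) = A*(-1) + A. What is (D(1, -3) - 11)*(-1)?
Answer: 11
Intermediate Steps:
D(V, A) = 0 (D(V, A) = -A + A = 0)
(D(1, -3) - 11)*(-1) = (0 - 11)*(-1) = -11*(-1) = 11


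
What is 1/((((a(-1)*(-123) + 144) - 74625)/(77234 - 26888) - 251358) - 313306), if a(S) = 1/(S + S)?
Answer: -33564/18952432109 ≈ -1.7710e-6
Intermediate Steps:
a(S) = 1/(2*S)
1/((((a(-1)*(-123) + 144) - 74625)/(77234 - 26888) - 251358) - 313306) = 1/((((((½)/(-1))*(-123) + 144) - 74625)/(77234 - 26888) - 251358) - 313306) = 1/((((((½)*(-1))*(-123) + 144) - 74625)/50346 - 251358) - 313306) = 1/((((-½*(-123) + 144) - 74625)*(1/50346) - 251358) - 313306) = 1/((((123/2 + 144) - 74625)*(1/50346) - 251358) - 313306) = 1/(((411/2 - 74625)*(1/50346) - 251358) - 313306) = 1/((-148839/2*1/50346 - 251358) - 313306) = 1/((-49613/33564 - 251358) - 313306) = 1/(-8436629525/33564 - 313306) = 1/(-18952432109/33564) = -33564/18952432109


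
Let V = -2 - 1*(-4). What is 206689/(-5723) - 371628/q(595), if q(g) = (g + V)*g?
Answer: -25181953393/677631815 ≈ -37.162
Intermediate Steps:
V = 2 (V = -2 + 4 = 2)
q(g) = g*(2 + g) (q(g) = (g + 2)*g = (2 + g)*g = g*(2 + g))
206689/(-5723) - 371628/q(595) = 206689/(-5723) - 371628*1/(595*(2 + 595)) = 206689*(-1/5723) - 371628/(595*597) = -206689/5723 - 371628/355215 = -206689/5723 - 371628*1/355215 = -206689/5723 - 123876/118405 = -25181953393/677631815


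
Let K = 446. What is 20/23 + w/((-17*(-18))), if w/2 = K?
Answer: 13318/3519 ≈ 3.7846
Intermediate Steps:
w = 892 (w = 2*446 = 892)
20/23 + w/((-17*(-18))) = 20/23 + 892/((-17*(-18))) = 20*(1/23) + 892/306 = 20/23 + 892*(1/306) = 20/23 + 446/153 = 13318/3519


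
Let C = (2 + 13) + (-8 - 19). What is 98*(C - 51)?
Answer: -6174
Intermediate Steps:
C = -12 (C = 15 - 27 = -12)
98*(C - 51) = 98*(-12 - 51) = 98*(-63) = -6174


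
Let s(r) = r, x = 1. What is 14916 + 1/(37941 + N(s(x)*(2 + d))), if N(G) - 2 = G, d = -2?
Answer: 565957789/37943 ≈ 14916.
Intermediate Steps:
N(G) = 2 + G
14916 + 1/(37941 + N(s(x)*(2 + d))) = 14916 + 1/(37941 + (2 + 1*(2 - 2))) = 14916 + 1/(37941 + (2 + 1*0)) = 14916 + 1/(37941 + (2 + 0)) = 14916 + 1/(37941 + 2) = 14916 + 1/37943 = 565957789/37943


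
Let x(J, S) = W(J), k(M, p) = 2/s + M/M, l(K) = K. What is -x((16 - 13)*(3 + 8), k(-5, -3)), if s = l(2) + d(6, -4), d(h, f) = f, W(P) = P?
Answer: -33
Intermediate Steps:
s = -2 (s = 2 - 4 = -2)
k(M, p) = 0 (k(M, p) = 2/(-2) + M/M = 2*(-1/2) + 1 = -1 + 1 = 0)
x(J, S) = J
-x((16 - 13)*(3 + 8), k(-5, -3)) = -(16 - 13)*(3 + 8) = -3*11 = -1*33 = -33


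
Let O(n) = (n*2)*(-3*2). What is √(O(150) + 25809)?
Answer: √24009 ≈ 154.95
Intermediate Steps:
O(n) = -12*n (O(n) = (2*n)*(-6) = -12*n)
√(O(150) + 25809) = √(-12*150 + 25809) = √(-1800 + 25809) = √24009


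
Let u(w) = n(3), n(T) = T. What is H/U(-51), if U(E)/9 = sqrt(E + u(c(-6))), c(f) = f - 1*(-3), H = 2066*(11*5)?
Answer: -56815*I*sqrt(3)/54 ≈ -1822.3*I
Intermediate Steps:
H = 113630 (H = 2066*55 = 113630)
c(f) = 3 + f (c(f) = f + 3 = 3 + f)
u(w) = 3
U(E) = 9*sqrt(3 + E) (U(E) = 9*sqrt(E + 3) = 9*sqrt(3 + E))
H/U(-51) = 113630/((9*sqrt(3 - 51))) = 113630/((9*sqrt(-48))) = 113630/((9*(4*I*sqrt(3)))) = 113630/((36*I*sqrt(3))) = 113630*(-I*sqrt(3)/108) = -56815*I*sqrt(3)/54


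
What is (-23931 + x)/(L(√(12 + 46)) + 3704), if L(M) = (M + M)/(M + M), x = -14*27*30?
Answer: -11757/1235 ≈ -9.5198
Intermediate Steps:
x = -11340 (x = -378*30 = -11340)
L(M) = 1 (L(M) = (2*M)/((2*M)) = (2*M)*(1/(2*M)) = 1)
(-23931 + x)/(L(√(12 + 46)) + 3704) = (-23931 - 11340)/(1 + 3704) = -35271/3705 = -35271*1/3705 = -11757/1235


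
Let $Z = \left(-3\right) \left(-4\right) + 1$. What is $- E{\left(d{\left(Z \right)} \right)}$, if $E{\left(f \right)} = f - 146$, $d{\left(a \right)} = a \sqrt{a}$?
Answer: $146 - 13 \sqrt{13} \approx 99.128$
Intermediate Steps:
$Z = 13$ ($Z = 12 + 1 = 13$)
$d{\left(a \right)} = a^{\frac{3}{2}}$
$E{\left(f \right)} = -146 + f$
$- E{\left(d{\left(Z \right)} \right)} = - (-146 + 13^{\frac{3}{2}}) = - (-146 + 13 \sqrt{13}) = 146 - 13 \sqrt{13}$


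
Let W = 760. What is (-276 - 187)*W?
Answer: -351880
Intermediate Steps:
(-276 - 187)*W = (-276 - 187)*760 = -463*760 = -351880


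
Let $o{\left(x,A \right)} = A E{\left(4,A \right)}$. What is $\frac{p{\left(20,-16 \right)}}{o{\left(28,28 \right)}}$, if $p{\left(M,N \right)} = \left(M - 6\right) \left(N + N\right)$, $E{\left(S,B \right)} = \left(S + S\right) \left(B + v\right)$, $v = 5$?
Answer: $- \frac{2}{33} \approx -0.060606$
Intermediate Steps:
$E{\left(S,B \right)} = 2 S \left(5 + B\right)$ ($E{\left(S,B \right)} = \left(S + S\right) \left(B + 5\right) = 2 S \left(5 + B\right)$)
$o{\left(x,A \right)} = A \left(40 + 8 A\right)$ ($o{\left(x,A \right)} = A 2 \cdot 4 \left(5 + A\right) = A \left(40 + 8 A\right)$)
$p{\left(M,N \right)} = 2 N \left(-6 + M\right)$ ($p{\left(M,N \right)} = \left(-6 + M\right) 2 N = 2 N \left(-6 + M\right)$)
$\frac{p{\left(20,-16 \right)}}{o{\left(28,28 \right)}} = \frac{2 \left(-16\right) \left(-6 + 20\right)}{8 \cdot 28 \left(5 + 28\right)} = \frac{2 \left(-16\right) 14}{8 \cdot 28 \cdot 33} = - \frac{448}{7392} = \left(-448\right) \frac{1}{7392} = - \frac{2}{33}$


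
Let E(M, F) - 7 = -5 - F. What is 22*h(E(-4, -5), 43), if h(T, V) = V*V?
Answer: 40678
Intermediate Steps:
E(M, F) = 2 - F (E(M, F) = 7 + (-5 - F) = 2 - F)
h(T, V) = V²
22*h(E(-4, -5), 43) = 22*43² = 22*1849 = 40678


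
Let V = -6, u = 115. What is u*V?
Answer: -690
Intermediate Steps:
u*V = 115*(-6) = -690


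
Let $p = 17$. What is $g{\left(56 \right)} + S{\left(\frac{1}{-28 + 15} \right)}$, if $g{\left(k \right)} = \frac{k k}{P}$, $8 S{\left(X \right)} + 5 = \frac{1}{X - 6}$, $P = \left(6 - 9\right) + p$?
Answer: $\frac{17645}{79} \approx 223.35$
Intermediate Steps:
$P = 14$ ($P = \left(6 - 9\right) + 17 = -3 + 17 = 14$)
$S{\left(X \right)} = - \frac{5}{8} + \frac{1}{8 \left(-6 + X\right)}$ ($S{\left(X \right)} = - \frac{5}{8} + \frac{1}{8 \left(X - 6\right)} = - \frac{5}{8} + \frac{1}{8 \left(-6 + X\right)}$)
$g{\left(k \right)} = \frac{k^{2}}{14}$ ($g{\left(k \right)} = \frac{k k}{14} = k^{2} \cdot \frac{1}{14} = \frac{k^{2}}{14}$)
$g{\left(56 \right)} + S{\left(\frac{1}{-28 + 15} \right)} = \frac{56^{2}}{14} + \frac{31 - \frac{5}{-28 + 15}}{8 \left(-6 + \frac{1}{-28 + 15}\right)} = \frac{1}{14} \cdot 3136 + \frac{31 - \frac{5}{-13}}{8 \left(-6 + \frac{1}{-13}\right)} = 224 + \frac{31 - - \frac{5}{13}}{8 \left(-6 - \frac{1}{13}\right)} = 224 + \frac{31 + \frac{5}{13}}{8 \left(- \frac{79}{13}\right)} = 224 + \frac{1}{8} \left(- \frac{13}{79}\right) \frac{408}{13} = 224 - \frac{51}{79} = \frac{17645}{79}$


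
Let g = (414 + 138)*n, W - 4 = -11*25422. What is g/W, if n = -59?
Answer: 16284/139819 ≈ 0.11646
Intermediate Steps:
W = -279638 (W = 4 - 11*25422 = 4 - 279642 = -279638)
g = -32568 (g = (414 + 138)*(-59) = 552*(-59) = -32568)
g/W = -32568/(-279638) = -32568*(-1/279638) = 16284/139819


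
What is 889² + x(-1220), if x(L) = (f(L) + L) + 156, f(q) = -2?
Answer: 789255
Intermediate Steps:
x(L) = 154 + L (x(L) = (-2 + L) + 156 = 154 + L)
889² + x(-1220) = 889² + (154 - 1220) = 790321 - 1066 = 789255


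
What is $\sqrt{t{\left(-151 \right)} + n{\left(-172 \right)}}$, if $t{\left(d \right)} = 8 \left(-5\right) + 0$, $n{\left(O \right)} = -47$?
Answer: $i \sqrt{87} \approx 9.3274 i$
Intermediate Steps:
$t{\left(d \right)} = -40$ ($t{\left(d \right)} = -40 + 0 = -40$)
$\sqrt{t{\left(-151 \right)} + n{\left(-172 \right)}} = \sqrt{-40 - 47} = \sqrt{-87} = i \sqrt{87}$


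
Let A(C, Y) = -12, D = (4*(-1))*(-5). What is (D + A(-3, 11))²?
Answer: 64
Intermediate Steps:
D = 20 (D = -4*(-5) = 20)
(D + A(-3, 11))² = (20 - 12)² = 8² = 64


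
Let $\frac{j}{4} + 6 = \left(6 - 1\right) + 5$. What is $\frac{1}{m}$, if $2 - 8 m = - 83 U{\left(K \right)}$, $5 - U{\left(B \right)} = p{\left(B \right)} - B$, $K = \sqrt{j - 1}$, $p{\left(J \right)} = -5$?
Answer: $\frac{6656}{588889} - \frac{664 \sqrt{15}}{588889} \approx 0.0069357$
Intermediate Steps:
$j = 16$ ($j = -24 + 4 \left(\left(6 - 1\right) + 5\right) = -24 + 4 \left(5 + 5\right) = -24 + 4 \cdot 10 = -24 + 40 = 16$)
$K = \sqrt{15}$ ($K = \sqrt{16 - 1} = \sqrt{15} \approx 3.873$)
$U{\left(B \right)} = 10 + B$ ($U{\left(B \right)} = 5 - \left(-5 - B\right) = 5 + \left(5 + B\right) = 10 + B$)
$m = 104 + \frac{83 \sqrt{15}}{8}$ ($m = \frac{1}{4} - \frac{\left(-83\right) \left(10 + \sqrt{15}\right)}{8} = \frac{1}{4} - \frac{-830 - 83 \sqrt{15}}{8} = \frac{1}{4} + \left(\frac{415}{4} + \frac{83 \sqrt{15}}{8}\right) = 104 + \frac{83 \sqrt{15}}{8} \approx 144.18$)
$\frac{1}{m} = \frac{1}{104 + \frac{83 \sqrt{15}}{8}}$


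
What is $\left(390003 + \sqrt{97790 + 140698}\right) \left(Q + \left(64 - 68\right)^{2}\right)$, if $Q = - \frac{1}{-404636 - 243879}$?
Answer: $\frac{4046765118723}{648515} + \frac{20752482 \sqrt{59622}}{648515} \approx 6.2479 \cdot 10^{6}$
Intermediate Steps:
$Q = \frac{1}{648515}$ ($Q = - \frac{1}{-648515} = \left(-1\right) \left(- \frac{1}{648515}\right) = \frac{1}{648515} \approx 1.542 \cdot 10^{-6}$)
$\left(390003 + \sqrt{97790 + 140698}\right) \left(Q + \left(64 - 68\right)^{2}\right) = \left(390003 + \sqrt{97790 + 140698}\right) \left(\frac{1}{648515} + \left(64 - 68\right)^{2}\right) = \left(390003 + \sqrt{238488}\right) \left(\frac{1}{648515} + \left(-4\right)^{2}\right) = \left(390003 + 2 \sqrt{59622}\right) \left(\frac{1}{648515} + 16\right) = \left(390003 + 2 \sqrt{59622}\right) \frac{10376241}{648515} = \frac{4046765118723}{648515} + \frac{20752482 \sqrt{59622}}{648515}$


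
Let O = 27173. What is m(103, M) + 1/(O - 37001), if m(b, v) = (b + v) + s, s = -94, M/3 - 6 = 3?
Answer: 353807/9828 ≈ 36.000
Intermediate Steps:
M = 27 (M = 18 + 3*3 = 18 + 9 = 27)
m(b, v) = -94 + b + v (m(b, v) = (b + v) - 94 = -94 + b + v)
m(103, M) + 1/(O - 37001) = (-94 + 103 + 27) + 1/(27173 - 37001) = 36 + 1/(-9828) = 36 - 1/9828 = 353807/9828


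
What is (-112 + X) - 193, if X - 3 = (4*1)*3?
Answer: -290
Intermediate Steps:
X = 15 (X = 3 + (4*1)*3 = 3 + 4*3 = 3 + 12 = 15)
(-112 + X) - 193 = (-112 + 15) - 193 = -97 - 193 = -290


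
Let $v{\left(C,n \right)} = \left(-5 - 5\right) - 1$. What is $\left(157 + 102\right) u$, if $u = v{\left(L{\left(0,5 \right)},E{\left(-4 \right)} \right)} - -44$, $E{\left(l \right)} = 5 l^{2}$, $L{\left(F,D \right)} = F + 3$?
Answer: $8547$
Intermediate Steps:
$L{\left(F,D \right)} = 3 + F$
$v{\left(C,n \right)} = -11$ ($v{\left(C,n \right)} = -10 - 1 = -11$)
$u = 33$ ($u = -11 - -44 = -11 + 44 = 33$)
$\left(157 + 102\right) u = \left(157 + 102\right) 33 = 259 \cdot 33 = 8547$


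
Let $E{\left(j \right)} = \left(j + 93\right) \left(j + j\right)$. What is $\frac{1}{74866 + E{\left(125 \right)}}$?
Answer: $\frac{1}{129366} \approx 7.73 \cdot 10^{-6}$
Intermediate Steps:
$E{\left(j \right)} = 2 j \left(93 + j\right)$ ($E{\left(j \right)} = \left(93 + j\right) 2 j = 2 j \left(93 + j\right)$)
$\frac{1}{74866 + E{\left(125 \right)}} = \frac{1}{74866 + 2 \cdot 125 \left(93 + 125\right)} = \frac{1}{74866 + 2 \cdot 125 \cdot 218} = \frac{1}{74866 + 54500} = \frac{1}{129366}$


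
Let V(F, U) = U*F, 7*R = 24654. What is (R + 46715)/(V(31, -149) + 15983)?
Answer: 50237/11364 ≈ 4.4207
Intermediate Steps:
R = 3522 (R = (⅐)*24654 = 3522)
V(F, U) = F*U
(R + 46715)/(V(31, -149) + 15983) = (3522 + 46715)/(31*(-149) + 15983) = 50237/(-4619 + 15983) = 50237/11364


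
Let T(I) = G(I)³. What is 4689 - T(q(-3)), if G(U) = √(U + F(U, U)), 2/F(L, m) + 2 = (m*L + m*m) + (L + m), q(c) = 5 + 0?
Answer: 4689 - 146*√4234/841 ≈ 4677.7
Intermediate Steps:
q(c) = 5
F(L, m) = 2/(-2 + L + m + m² + L*m) (F(L, m) = 2/(-2 + ((m*L + m*m) + (L + m))) = 2/(-2 + ((L*m + m²) + (L + m))) = 2/(-2 + ((m² + L*m) + (L + m))) = 2/(-2 + (L + m + m² + L*m)) = 2/(-2 + L + m + m² + L*m))
G(U) = √(U + 2/(-2 + 2*U + 2*U²)) (G(U) = √(U + 2/(-2 + U + U + U² + U*U)) = √(U + 2/(-2 + U + U + U² + U²)) = √(U + 2/(-2 + 2*U + 2*U²)))
T(I) = ((1 + I*(-1 + I + I²))/(-1 + I + I²))^(3/2) (T(I) = (√((1 + I*(-1 + I + I²))/(-1 + I + I²)))³ = ((1 + I*(-1 + I + I²))/(-1 + I + I²))^(3/2))
4689 - T(q(-3)) = 4689 - ((1 + 5*(-1 + 5 + 5²))/(-1 + 5 + 5²))^(3/2) = 4689 - ((1 + 5*(-1 + 5 + 25))/(-1 + 5 + 25))^(3/2) = 4689 - ((1 + 5*29)/29)^(3/2) = 4689 - ((1 + 145)/29)^(3/2) = 4689 - ((1/29)*146)^(3/2) = 4689 - (146/29)^(3/2) = 4689 - 146*√4234/841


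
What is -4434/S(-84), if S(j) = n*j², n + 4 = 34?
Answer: -739/35280 ≈ -0.020947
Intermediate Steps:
n = 30 (n = -4 + 34 = 30)
S(j) = 30*j²
-4434/S(-84) = -4434/(30*(-84)²) = -4434/(30*7056) = -4434/211680 = -4434*1/211680 = -739/35280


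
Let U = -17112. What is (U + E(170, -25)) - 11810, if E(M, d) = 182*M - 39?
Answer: 1979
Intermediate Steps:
E(M, d) = -39 + 182*M
(U + E(170, -25)) - 11810 = (-17112 + (-39 + 182*170)) - 11810 = (-17112 + (-39 + 30940)) - 11810 = (-17112 + 30901) - 11810 = 13789 - 11810 = 1979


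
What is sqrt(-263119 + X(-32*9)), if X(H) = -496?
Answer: I*sqrt(263615) ≈ 513.43*I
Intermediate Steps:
sqrt(-263119 + X(-32*9)) = sqrt(-263119 - 496) = sqrt(-263615) = I*sqrt(263615)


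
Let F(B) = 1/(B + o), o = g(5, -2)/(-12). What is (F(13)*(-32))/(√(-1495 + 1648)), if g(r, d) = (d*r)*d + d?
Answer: -64*√17/1173 ≈ -0.22496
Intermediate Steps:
g(r, d) = d + r*d² (g(r, d) = r*d² + d = d + r*d²)
o = -3/2 (o = -2*(1 - 2*5)/(-12) = -2*(1 - 10)*(-1/12) = -2*(-9)*(-1/12) = 18*(-1/12) = -3/2 ≈ -1.5000)
F(B) = 1/(-3/2 + B) (F(B) = 1/(B - 3/2) = 1/(-3/2 + B))
(F(13)*(-32))/(√(-1495 + 1648)) = ((2/(-3 + 2*13))*(-32))/(√(-1495 + 1648)) = ((2/(-3 + 26))*(-32))/(√153) = ((2/23)*(-32))/((3*√17)) = ((2*(1/23))*(-32))*(√17/51) = ((2/23)*(-32))*(√17/51) = -64*√17/1173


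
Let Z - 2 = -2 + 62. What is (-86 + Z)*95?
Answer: -2280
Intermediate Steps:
Z = 62 (Z = 2 + (-2 + 62) = 2 + 60 = 62)
(-86 + Z)*95 = (-86 + 62)*95 = -24*95 = -2280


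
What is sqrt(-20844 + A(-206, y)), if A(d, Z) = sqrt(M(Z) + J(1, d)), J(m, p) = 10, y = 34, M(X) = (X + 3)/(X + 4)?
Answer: sqrt(-30098736 + 38*sqrt(15846))/38 ≈ 144.36*I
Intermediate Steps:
M(X) = (3 + X)/(4 + X)
A(d, Z) = sqrt(10 + (3 + Z)/(4 + Z)) (A(d, Z) = sqrt((3 + Z)/(4 + Z) + 10) = sqrt(10 + (3 + Z)/(4 + Z)))
sqrt(-20844 + A(-206, y)) = sqrt(-20844 + sqrt((43 + 11*34)/(4 + 34))) = sqrt(-20844 + sqrt((43 + 374)/38)) = sqrt(-20844 + sqrt((1/38)*417)) = sqrt(-20844 + sqrt(417/38)) = sqrt(-20844 + sqrt(15846)/38)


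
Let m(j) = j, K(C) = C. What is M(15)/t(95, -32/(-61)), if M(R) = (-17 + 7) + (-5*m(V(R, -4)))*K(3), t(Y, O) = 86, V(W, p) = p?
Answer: 25/43 ≈ 0.58140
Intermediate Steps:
M(R) = 50 (M(R) = (-17 + 7) - 5*(-4)*3 = -10 + 20*3 = -10 + 60 = 50)
M(15)/t(95, -32/(-61)) = 50/86 = 50*(1/86) = 25/43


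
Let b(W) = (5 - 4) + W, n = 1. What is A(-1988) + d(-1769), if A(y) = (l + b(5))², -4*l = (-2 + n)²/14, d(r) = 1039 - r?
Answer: 8918113/3136 ≈ 2843.8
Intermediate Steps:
b(W) = 1 + W
l = -1/56 (l = -(-2 + 1)²/(4*14) = -(-1)²/(4*14) = -1/(4*14) = -¼*1/14 = -1/56 ≈ -0.017857)
A(y) = 112225/3136 (A(y) = (-1/56 + (1 + 5))² = (-1/56 + 6)² = (335/56)² = 112225/3136)
A(-1988) + d(-1769) = 112225/3136 + (1039 - 1*(-1769)) = 112225/3136 + (1039 + 1769) = 112225/3136 + 2808 = 8918113/3136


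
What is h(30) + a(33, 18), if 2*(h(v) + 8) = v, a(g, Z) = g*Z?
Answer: 601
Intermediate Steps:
a(g, Z) = Z*g
h(v) = -8 + v/2
h(30) + a(33, 18) = (-8 + (½)*30) + 18*33 = (-8 + 15) + 594 = 7 + 594 = 601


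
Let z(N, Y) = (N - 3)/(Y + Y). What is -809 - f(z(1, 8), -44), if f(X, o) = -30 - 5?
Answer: -774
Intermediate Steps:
z(N, Y) = (-3 + N)/(2*Y) (z(N, Y) = (-3 + N)/((2*Y)) = (-3 + N)*(1/(2*Y)) = (-3 + N)/(2*Y))
f(X, o) = -35
-809 - f(z(1, 8), -44) = -809 - 1*(-35) = -809 + 35 = -774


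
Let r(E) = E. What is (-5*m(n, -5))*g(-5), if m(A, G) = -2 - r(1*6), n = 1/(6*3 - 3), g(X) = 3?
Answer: 120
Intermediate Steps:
n = 1/15 (n = 1/(18 - 3) = 1/15 ≈ 0.066667)
m(A, G) = -8 (m(A, G) = -2 - 6 = -8)
(-5*m(n, -5))*g(-5) = -5*(-8)*3 = 40*3 = 120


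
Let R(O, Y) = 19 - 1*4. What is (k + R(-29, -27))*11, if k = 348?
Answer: 3993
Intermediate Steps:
R(O, Y) = 15 (R(O, Y) = 19 - 4 = 15)
(k + R(-29, -27))*11 = (348 + 15)*11 = 363*11 = 3993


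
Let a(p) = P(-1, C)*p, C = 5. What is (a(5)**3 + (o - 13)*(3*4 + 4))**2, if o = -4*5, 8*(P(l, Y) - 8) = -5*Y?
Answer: 51044437522521/262144 ≈ 1.9472e+8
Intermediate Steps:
P(l, Y) = 8 - 5*Y/8 (P(l, Y) = 8 + (-5*Y)/8 = 8 - 5*Y/8)
o = -20
a(p) = 39*p/8 (a(p) = (8 - 5/8*5)*p = (8 - 25/8)*p = 39*p/8)
(a(5)**3 + (o - 13)*(3*4 + 4))**2 = (((39/8)*5)**3 + (-20 - 13)*(3*4 + 4))**2 = ((195/8)**3 - 33*(12 + 4))**2 = (7414875/512 - 33*16)**2 = (7414875/512 - 528)**2 = (7144539/512)**2 = 51044437522521/262144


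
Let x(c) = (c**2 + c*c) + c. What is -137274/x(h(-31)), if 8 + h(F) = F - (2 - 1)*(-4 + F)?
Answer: -68637/14 ≈ -4902.6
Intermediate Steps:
h(F) = -4 (h(F) = -8 + (F - (2 - 1)*(-4 + F)) = -8 + (F - (-4 + F)) = -8 + (F + (4 - F)) = -8 + 4 = -4)
x(c) = c + 2*c**2 (x(c) = (c**2 + c**2) + c = 2*c**2 + c = c + 2*c**2)
-137274/x(h(-31)) = -137274*(-1/(4*(1 + 2*(-4)))) = -137274*(-1/(4*(1 - 8))) = -137274/((-4*(-7))) = -137274/28 = -137274*1/28 = -68637/14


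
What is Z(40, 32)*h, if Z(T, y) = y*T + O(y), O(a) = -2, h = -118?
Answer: -150804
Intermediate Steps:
Z(T, y) = -2 + T*y (Z(T, y) = y*T - 2 = T*y - 2 = -2 + T*y)
Z(40, 32)*h = (-2 + 40*32)*(-118) = (-2 + 1280)*(-118) = 1278*(-118) = -150804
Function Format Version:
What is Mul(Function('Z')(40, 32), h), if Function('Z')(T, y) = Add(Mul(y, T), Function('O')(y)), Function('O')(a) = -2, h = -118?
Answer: -150804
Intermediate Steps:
Function('Z')(T, y) = Add(-2, Mul(T, y)) (Function('Z')(T, y) = Add(Mul(y, T), -2) = Add(Mul(T, y), -2) = Add(-2, Mul(T, y)))
Mul(Function('Z')(40, 32), h) = Mul(Add(-2, Mul(40, 32)), -118) = Mul(Add(-2, 1280), -118) = Mul(1278, -118) = -150804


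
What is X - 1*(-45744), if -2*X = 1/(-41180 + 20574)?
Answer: 1885201729/41212 ≈ 45744.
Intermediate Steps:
X = 1/41212 (X = -1/(2*(-41180 + 20574)) = -½/(-20606) = -½*(-1/20606) = 1/41212 ≈ 2.4265e-5)
X - 1*(-45744) = 1/41212 - 1*(-45744) = 1/41212 + 45744 = 1885201729/41212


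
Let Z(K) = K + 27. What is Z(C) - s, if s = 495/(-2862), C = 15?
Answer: 13411/318 ≈ 42.173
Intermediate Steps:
s = -55/318 (s = 495*(-1/2862) = -55/318 ≈ -0.17296)
Z(K) = 27 + K
Z(C) - s = (27 + 15) - 1*(-55/318) = 42 + 55/318 = 13411/318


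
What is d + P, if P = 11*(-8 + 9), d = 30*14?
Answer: 431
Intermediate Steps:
d = 420
P = 11 (P = 11*1 = 11)
d + P = 420 + 11 = 431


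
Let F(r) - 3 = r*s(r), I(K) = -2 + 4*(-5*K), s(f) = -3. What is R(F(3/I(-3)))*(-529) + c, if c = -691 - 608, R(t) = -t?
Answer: 11943/58 ≈ 205.91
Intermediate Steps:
I(K) = -2 - 20*K
F(r) = 3 - 3*r (F(r) = 3 + r*(-3) = 3 - 3*r)
c = -1299
R(F(3/I(-3)))*(-529) + c = -(3 - 9/(-2 - 20*(-3)))*(-529) - 1299 = -(3 - 9/(-2 + 60))*(-529) - 1299 = -(3 - 9/58)*(-529) - 1299 = -1*165/58*(-529) - 1299 = -165/58*(-529) - 1299 = 87285/58 - 1299 = 11943/58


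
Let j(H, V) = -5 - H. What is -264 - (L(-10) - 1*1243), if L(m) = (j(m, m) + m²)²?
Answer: -10046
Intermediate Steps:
L(m) = (-5 + m² - m)² (L(m) = ((-5 - m) + m²)² = (-5 + m² - m)²)
-264 - (L(-10) - 1*1243) = -264 - ((5 - 10 - 1*(-10)²)² - 1*1243) = -264 - ((5 - 10 - 1*100)² - 1243) = -264 - ((5 - 10 - 100)² - 1243) = -264 - ((-105)² - 1243) = -264 - (11025 - 1243) = -264 - 1*9782 = -264 - 9782 = -10046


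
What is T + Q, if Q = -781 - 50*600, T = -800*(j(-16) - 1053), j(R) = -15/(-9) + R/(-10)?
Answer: 2427017/3 ≈ 8.0901e+5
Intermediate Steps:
j(R) = 5/3 - R/10 (j(R) = -15*(-1/9) + R*(-1/10) = 5/3 - R/10)
T = 2519360/3 (T = -800*((5/3 - 1/10*(-16)) - 1053) = -800*((5/3 + 8/5) - 1053) = -800*(49/15 - 1053) = -800*(-15746/15) = 2519360/3 ≈ 8.3979e+5)
Q = -30781 (Q = -781 - 30000 = -30781)
T + Q = 2519360/3 - 30781 = 2427017/3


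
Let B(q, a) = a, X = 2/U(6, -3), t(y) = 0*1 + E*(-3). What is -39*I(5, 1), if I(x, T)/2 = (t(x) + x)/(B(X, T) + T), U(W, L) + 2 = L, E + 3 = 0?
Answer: -546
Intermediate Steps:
E = -3 (E = -3 + 0 = -3)
U(W, L) = -2 + L
t(y) = 9 (t(y) = 0*1 - 3*(-3) = 0 + 9 = 9)
X = -⅖ (X = 2/(-2 - 3) = 2/(-5) = 2*(-⅕) = -⅖ ≈ -0.40000)
I(x, T) = (9 + x)/T (I(x, T) = 2*((9 + x)/(T + T)) = 2*((9 + x)/((2*T))) = 2*((9 + x)*(1/(2*T))) = 2*((9 + x)/(2*T)) = (9 + x)/T)
-39*I(5, 1) = -39*(9 + 5)/1 = -39*14 = -546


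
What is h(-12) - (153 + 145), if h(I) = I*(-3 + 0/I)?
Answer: -262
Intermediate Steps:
h(I) = -3*I (h(I) = I*(-3 + 0) = I*(-3) = -3*I)
h(-12) - (153 + 145) = -3*(-12) - (153 + 145) = 36 - 1*298 = 36 - 298 = -262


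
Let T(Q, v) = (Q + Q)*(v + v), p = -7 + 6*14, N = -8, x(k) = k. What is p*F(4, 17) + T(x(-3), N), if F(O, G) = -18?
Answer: -1290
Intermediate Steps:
p = 77 (p = -7 + 84 = 77)
T(Q, v) = 4*Q*v (T(Q, v) = (2*Q)*(2*v) = 4*Q*v)
p*F(4, 17) + T(x(-3), N) = 77*(-18) + 4*(-3)*(-8) = -1386 + 96 = -1290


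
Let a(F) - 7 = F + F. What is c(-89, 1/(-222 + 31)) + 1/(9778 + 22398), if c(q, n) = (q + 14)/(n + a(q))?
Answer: 230476931/525466256 ≈ 0.43861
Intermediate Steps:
a(F) = 7 + 2*F (a(F) = 7 + (F + F) = 7 + 2*F)
c(q, n) = (14 + q)/(7 + n + 2*q) (c(q, n) = (q + 14)/(n + (7 + 2*q)) = (14 + q)/(7 + n + 2*q))
c(-89, 1/(-222 + 31)) + 1/(9778 + 22398) = (14 - 89)/(7 + 1/(-222 + 31) + 2*(-89)) + 1/(9778 + 22398) = -75/(7 + 1/(-191) - 178) + 1/32176 = -75/(7 - 1/191 - 178) + 1/32176 = -75/(-32662/191) + 1/32176 = -191/32662*(-75) + 1/32176 = 14325/32662 + 1/32176 = 230476931/525466256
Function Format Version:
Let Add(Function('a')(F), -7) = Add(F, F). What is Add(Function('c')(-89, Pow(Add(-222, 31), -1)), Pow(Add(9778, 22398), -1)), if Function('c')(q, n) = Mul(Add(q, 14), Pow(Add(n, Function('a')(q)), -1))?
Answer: Rational(230476931, 525466256) ≈ 0.43861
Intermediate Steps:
Function('a')(F) = Add(7, Mul(2, F)) (Function('a')(F) = Add(7, Add(F, F)) = Add(7, Mul(2, F)))
Function('c')(q, n) = Mul(Pow(Add(7, n, Mul(2, q)), -1), Add(14, q)) (Function('c')(q, n) = Mul(Add(q, 14), Pow(Add(n, Add(7, Mul(2, q))), -1)) = Mul(Add(14, q), Pow(Add(7, n, Mul(2, q)), -1)) = Mul(Pow(Add(7, n, Mul(2, q)), -1), Add(14, q)))
Add(Function('c')(-89, Pow(Add(-222, 31), -1)), Pow(Add(9778, 22398), -1)) = Add(Mul(Pow(Add(7, Pow(Add(-222, 31), -1), Mul(2, -89)), -1), Add(14, -89)), Pow(Add(9778, 22398), -1)) = Add(Mul(Pow(Add(7, Pow(-191, -1), -178), -1), -75), Pow(32176, -1)) = Add(Mul(Pow(Add(7, Rational(-1, 191), -178), -1), -75), Rational(1, 32176)) = Add(Mul(Pow(Rational(-32662, 191), -1), -75), Rational(1, 32176)) = Add(Mul(Rational(-191, 32662), -75), Rational(1, 32176)) = Add(Rational(14325, 32662), Rational(1, 32176)) = Rational(230476931, 525466256)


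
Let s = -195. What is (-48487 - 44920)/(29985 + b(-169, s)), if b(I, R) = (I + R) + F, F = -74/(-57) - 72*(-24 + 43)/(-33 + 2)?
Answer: -165050169/52420577 ≈ -3.1486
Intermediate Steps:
F = 80270/1767 (F = -74*(-1/57) - 72/((-31/19)) = 74/57 - 72/((-31*1/19)) = 74/57 - 72/(-31/19) = 74/57 - 72*(-19/31) = 74/57 + 1368/31 = 80270/1767 ≈ 45.427)
b(I, R) = 80270/1767 + I + R (b(I, R) = (I + R) + 80270/1767 = 80270/1767 + I + R)
(-48487 - 44920)/(29985 + b(-169, s)) = (-48487 - 44920)/(29985 + (80270/1767 - 169 - 195)) = -93407/(29985 - 562918/1767) = -93407/52420577/1767 = -93407*1767/52420577 = -165050169/52420577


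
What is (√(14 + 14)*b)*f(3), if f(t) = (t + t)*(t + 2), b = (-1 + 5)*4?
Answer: 960*√7 ≈ 2539.9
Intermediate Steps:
b = 16 (b = 4*4 = 16)
f(t) = 2*t*(2 + t) (f(t) = (2*t)*(2 + t) = 2*t*(2 + t))
(√(14 + 14)*b)*f(3) = (√(14 + 14)*16)*(2*3*(2 + 3)) = (√28*16)*(2*3*5) = ((2*√7)*16)*30 = (32*√7)*30 = 960*√7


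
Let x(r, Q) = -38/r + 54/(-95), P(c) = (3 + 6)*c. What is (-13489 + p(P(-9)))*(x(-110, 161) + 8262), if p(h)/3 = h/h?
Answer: -10584740882/95 ≈ -1.1142e+8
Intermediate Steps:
P(c) = 9*c
x(r, Q) = -54/95 - 38/r (x(r, Q) = -38/r + 54*(-1/95) = -38/r - 54/95 = -54/95 - 38/r)
p(h) = 3 (p(h) = 3*(h/h) = 3*1 = 3)
(-13489 + p(P(-9)))*(x(-110, 161) + 8262) = (-13489 + 3)*((-54/95 - 38/(-110)) + 8262) = -13486*((-54/95 - 38*(-1/110)) + 8262) = -13486*((-54/95 + 19/55) + 8262) = -13486*(-233/1045 + 8262) = -13486*8633557/1045 = -10584740882/95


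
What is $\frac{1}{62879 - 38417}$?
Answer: $\frac{1}{24462} \approx 4.088 \cdot 10^{-5}$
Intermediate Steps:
$\frac{1}{62879 - 38417} = \frac{1}{24462}$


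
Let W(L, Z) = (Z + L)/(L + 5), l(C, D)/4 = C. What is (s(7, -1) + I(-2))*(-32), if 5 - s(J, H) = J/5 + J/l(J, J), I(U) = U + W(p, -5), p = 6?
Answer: -2536/55 ≈ -46.109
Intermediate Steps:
l(C, D) = 4*C
W(L, Z) = (L + Z)/(5 + L)
I(U) = 1/11 + U (I(U) = U + (6 - 5)/(5 + 6) = U + 1/11 = 1/11 + U)
s(J, H) = 19/4 - J/5 (s(J, H) = 5 - (J/5 + J/((4*J))) = 5 - (J*(⅕) + J*(1/(4*J))) = 5 - (J/5 + ¼) = 5 - (¼ + J/5) = 5 + (-¼ - J/5) = 19/4 - J/5)
(s(7, -1) + I(-2))*(-32) = ((19/4 - ⅕*7) + (1/11 - 2))*(-32) = ((19/4 - 7/5) - 21/11)*(-32) = (67/20 - 21/11)*(-32) = (317/220)*(-32) = -2536/55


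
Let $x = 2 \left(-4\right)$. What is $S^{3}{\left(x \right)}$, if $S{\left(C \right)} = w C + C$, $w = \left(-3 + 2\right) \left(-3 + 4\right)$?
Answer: $0$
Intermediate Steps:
$x = -8$
$w = -1$ ($w = \left(-1\right) 1 = -1$)
$S{\left(C \right)} = 0$ ($S{\left(C \right)} = - C + C = 0$)
$S^{3}{\left(x \right)} = 0^{3} = 0$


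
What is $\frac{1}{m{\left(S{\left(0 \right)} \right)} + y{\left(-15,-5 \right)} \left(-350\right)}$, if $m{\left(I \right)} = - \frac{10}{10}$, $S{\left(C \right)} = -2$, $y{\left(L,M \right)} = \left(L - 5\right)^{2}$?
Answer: $- \frac{1}{140001} \approx -7.1428 \cdot 10^{-6}$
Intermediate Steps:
$y{\left(L,M \right)} = \left(-5 + L\right)^{2}$
$m{\left(I \right)} = -1$ ($m{\left(I \right)} = \left(-10\right) \frac{1}{10} = -1$)
$\frac{1}{m{\left(S{\left(0 \right)} \right)} + y{\left(-15,-5 \right)} \left(-350\right)} = \frac{1}{-1 + \left(-5 - 15\right)^{2} \left(-350\right)} = \frac{1}{-1 + \left(-20\right)^{2} \left(-350\right)} = \frac{1}{-1 + 400 \left(-350\right)} = \frac{1}{-1 - 140000} = \frac{1}{-140001} = - \frac{1}{140001}$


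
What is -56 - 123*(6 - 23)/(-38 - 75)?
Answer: -8419/113 ≈ -74.504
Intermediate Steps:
-56 - 123*(6 - 23)/(-38 - 75) = -56 - (-2091)/(-113) = -56 - (-2091)*(-1)/113 = -56 - 123*17/113 = -56 - 2091/113 = -8419/113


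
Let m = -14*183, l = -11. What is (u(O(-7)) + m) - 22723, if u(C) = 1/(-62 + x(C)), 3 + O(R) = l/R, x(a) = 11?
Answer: -1289536/51 ≈ -25285.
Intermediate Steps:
O(R) = -3 - 11/R
u(C) = -1/51 (u(C) = 1/(-62 + 11) = 1/(-51) = -1/51)
m = -2562
(u(O(-7)) + m) - 22723 = (-1/51 - 2562) - 22723 = -130663/51 - 22723 = -1289536/51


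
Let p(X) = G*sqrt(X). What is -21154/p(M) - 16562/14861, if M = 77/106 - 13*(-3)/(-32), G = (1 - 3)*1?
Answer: -2366/2123 - 42308*I*sqrt(88510)/835 ≈ -1.1145 - 15074.0*I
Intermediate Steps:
G = -2 (G = -2*1 = -2)
M = -835/1696 (M = 77*(1/106) + 39*(-1/32) = 77/106 - 39/32 = -835/1696 ≈ -0.49233)
p(X) = -2*sqrt(X)
-21154/p(M) - 16562/14861 = -21154*2*I*sqrt(88510)/835 - 16562/14861 = -21154*2*I*sqrt(88510)/835 - 16562*1/14861 = -21154*2*I*sqrt(88510)/835 - 2366/2123 = -42308*I*sqrt(88510)/835 - 2366/2123 = -2366/2123 - 42308*I*sqrt(88510)/835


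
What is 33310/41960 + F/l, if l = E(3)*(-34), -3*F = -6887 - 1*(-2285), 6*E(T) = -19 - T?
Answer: 10277893/784652 ≈ 13.099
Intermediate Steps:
E(T) = -19/6 - T/6 (E(T) = (-19 - T)/6 = -19/6 - T/6)
F = 1534 (F = -(-6887 - 1*(-2285))/3 = -(-6887 + 2285)/3 = -1/3*(-4602) = 1534)
l = 374/3 (l = (-19/6 - 1/6*3)*(-34) = (-19/6 - 1/2)*(-34) = -11/3*(-34) = 374/3 ≈ 124.67)
33310/41960 + F/l = 33310/41960 + 1534/(374/3) = 33310*(1/41960) + 1534*(3/374) = 3331/4196 + 2301/187 = 10277893/784652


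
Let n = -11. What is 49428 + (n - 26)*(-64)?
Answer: 51796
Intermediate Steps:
49428 + (n - 26)*(-64) = 49428 + (-11 - 26)*(-64) = 49428 - 37*(-64) = 49428 + 2368 = 51796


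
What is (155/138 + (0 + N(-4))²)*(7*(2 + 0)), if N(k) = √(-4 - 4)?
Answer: -6643/69 ≈ -96.275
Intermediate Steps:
N(k) = 2*I*√2 (N(k) = √(-8) = 2*I*√2)
(155/138 + (0 + N(-4))²)*(7*(2 + 0)) = (155/138 + (0 + 2*I*√2)²)*(7*(2 + 0)) = (155*(1/138) + (2*I*√2)²)*(7*2) = (155/138 - 8)*14 = -949/138*14 = -6643/69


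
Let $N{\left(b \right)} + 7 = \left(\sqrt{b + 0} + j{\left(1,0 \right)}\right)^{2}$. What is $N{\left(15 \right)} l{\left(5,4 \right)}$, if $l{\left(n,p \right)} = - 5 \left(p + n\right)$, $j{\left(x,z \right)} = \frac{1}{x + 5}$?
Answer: $- \frac{1445}{4} - 15 \sqrt{15} \approx -419.34$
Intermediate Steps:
$j{\left(x,z \right)} = \frac{1}{5 + x}$
$l{\left(n,p \right)} = - 5 n - 5 p$ ($l{\left(n,p \right)} = - 5 \left(n + p\right) = - 5 n - 5 p$)
$N{\left(b \right)} = -7 + \left(\frac{1}{6} + \sqrt{b}\right)^{2}$ ($N{\left(b \right)} = -7 + \left(\sqrt{b + 0} + \frac{1}{5 + 1}\right)^{2} = -7 + \left(\sqrt{b} + \frac{1}{6}\right)^{2} = -7 + \left(\frac{1}{6} + \sqrt{b}\right)^{2}$)
$N{\left(15 \right)} l{\left(5,4 \right)} = \left(- \frac{251}{36} + 15 + \frac{\sqrt{15}}{3}\right) \left(\left(-5\right) 5 - 20\right) = \left(\frac{289}{36} + \frac{\sqrt{15}}{3}\right) \left(-25 - 20\right) = \left(\frac{289}{36} + \frac{\sqrt{15}}{3}\right) \left(-45\right) = - \frac{1445}{4} - 15 \sqrt{15}$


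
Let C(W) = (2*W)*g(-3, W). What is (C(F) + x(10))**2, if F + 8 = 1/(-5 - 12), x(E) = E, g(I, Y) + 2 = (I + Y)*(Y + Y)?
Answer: 193398696849796/24137569 ≈ 8.0124e+6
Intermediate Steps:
g(I, Y) = -2 + 2*Y*(I + Y) (g(I, Y) = -2 + (I + Y)*(Y + Y) = -2 + (I + Y)*(2*Y) = -2 + 2*Y*(I + Y))
F = -137/17 (F = -8 + 1/(-5 - 12) = -8 + 1/(-17) = -8 - 1/17 = -137/17 ≈ -8.0588)
C(W) = 2*W*(-2 - 6*W + 2*W**2) (C(W) = (2*W)*(-2 + 2*W**2 + 2*(-3)*W) = (2*W)*(-2 + 2*W**2 - 6*W) = (2*W)*(-2 - 6*W + 2*W**2) = 2*W*(-2 - 6*W + 2*W**2))
(C(F) + x(10))**2 = (4*(-137/17)*(-1 + (-137/17)**2 - 3*(-137/17)) + 10)**2 = (4*(-137/17)*(-1 + 18769/289 + 411/17) + 10)**2 = (4*(-137/17)*(25467/289) + 10)**2 = (-13955916/4913 + 10)**2 = (-13906786/4913)**2 = 193398696849796/24137569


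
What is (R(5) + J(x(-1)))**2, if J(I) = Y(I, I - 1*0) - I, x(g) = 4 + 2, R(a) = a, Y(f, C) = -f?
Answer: 49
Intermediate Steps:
x(g) = 6
J(I) = -2*I (J(I) = -I - I = -2*I)
(R(5) + J(x(-1)))**2 = (5 - 2*6)**2 = (5 - 12)**2 = (-7)**2 = 49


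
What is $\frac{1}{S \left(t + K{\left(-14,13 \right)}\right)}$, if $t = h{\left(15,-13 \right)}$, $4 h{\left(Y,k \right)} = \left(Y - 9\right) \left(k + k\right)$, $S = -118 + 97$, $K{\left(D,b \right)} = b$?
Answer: $\frac{1}{546} \approx 0.0018315$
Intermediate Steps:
$S = -21$
$h{\left(Y,k \right)} = \frac{k \left(-9 + Y\right)}{2}$ ($h{\left(Y,k \right)} = \frac{\left(Y - 9\right) \left(k + k\right)}{4} = \frac{\left(-9 + Y\right) 2 k}{4} = \frac{2 k \left(-9 + Y\right)}{4} = \frac{k \left(-9 + Y\right)}{2}$)
$t = -39$ ($t = \frac{1}{2} \left(-13\right) \left(-9 + 15\right) = \frac{1}{2} \left(-13\right) 6 = -39$)
$\frac{1}{S \left(t + K{\left(-14,13 \right)}\right)} = \frac{1}{\left(-21\right) \left(-39 + 13\right)} = \frac{1}{\left(-21\right) \left(-26\right)} = \frac{1}{546}$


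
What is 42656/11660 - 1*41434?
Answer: -120769446/2915 ≈ -41430.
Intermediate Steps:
42656/11660 - 1*41434 = 42656*(1/11660) - 41434 = 10664/2915 - 41434 = -120769446/2915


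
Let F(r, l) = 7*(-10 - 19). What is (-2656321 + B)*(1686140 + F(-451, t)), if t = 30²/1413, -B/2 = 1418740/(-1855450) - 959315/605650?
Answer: -10065192897310370201778/2247506585 ≈ -4.4784e+12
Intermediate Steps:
B = 10556883591/2247506585 (B = -2*(1418740/(-1855450) - 959315/605650) = -2*(1418740*(-1/1855450) - 959315*1/605650) = -2*(-141874/185545 - 191863/121130) = -2*(-10556883591/4495013170) = 10556883591/2247506585 ≈ 4.6972)
t = 100/157 (t = 900*(1/1413) = 100/157 ≈ 0.63694)
F(r, l) = -203 (F(r, l) = 7*(-29) = -203)
(-2656321 + B)*(1686140 + F(-451, t)) = (-2656321 + 10556883591/2247506585)*(1686140 - 203) = -5970088382490194/2247506585*1685937 = -10065192897310370201778/2247506585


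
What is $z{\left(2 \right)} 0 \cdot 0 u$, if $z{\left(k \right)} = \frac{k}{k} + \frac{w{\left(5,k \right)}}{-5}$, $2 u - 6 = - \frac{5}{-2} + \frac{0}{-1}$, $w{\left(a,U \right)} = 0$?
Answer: $0$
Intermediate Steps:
$u = \frac{17}{4}$ ($u = 3 + \frac{- \frac{5}{-2} + \frac{0}{-1}}{2} = 3 + \frac{\left(-5\right) \left(- \frac{1}{2}\right) + 0 \left(-1\right)}{2} = 3 + \frac{\frac{5}{2} + 0}{2} = 3 + \frac{1}{2} \cdot \frac{5}{2} = 3 + \frac{5}{4} = \frac{17}{4} \approx 4.25$)
$z{\left(k \right)} = 1$ ($z{\left(k \right)} = \frac{k}{k} + \frac{0}{-5} = 1 + 0 \left(- \frac{1}{5}\right) = 1 + 0 = 1$)
$z{\left(2 \right)} 0 \cdot 0 u = 1 \cdot 0 \cdot 0 \cdot \frac{17}{4} = 1 \cdot 0 \cdot \frac{17}{4} = 0 \cdot \frac{17}{4} = 0$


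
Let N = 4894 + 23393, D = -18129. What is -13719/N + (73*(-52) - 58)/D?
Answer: -5173839/18993149 ≈ -0.27241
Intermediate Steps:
N = 28287
-13719/N + (73*(-52) - 58)/D = -13719/28287 + (73*(-52) - 58)/(-18129) = -13719*1/28287 + (-3796 - 58)*(-1/18129) = -4573/9429 - 3854*(-1/18129) = -4573/9429 + 3854/18129 = -5173839/18993149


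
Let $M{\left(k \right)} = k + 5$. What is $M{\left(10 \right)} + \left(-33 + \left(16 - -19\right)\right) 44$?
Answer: $103$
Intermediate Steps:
$M{\left(k \right)} = 5 + k$
$M{\left(10 \right)} + \left(-33 + \left(16 - -19\right)\right) 44 = \left(5 + 10\right) + \left(-33 + \left(16 - -19\right)\right) 44 = 15 + \left(-33 + \left(16 + 19\right)\right) 44 = 15 + \left(-33 + 35\right) 44 = 15 + 2 \cdot 44 = 15 + 88 = 103$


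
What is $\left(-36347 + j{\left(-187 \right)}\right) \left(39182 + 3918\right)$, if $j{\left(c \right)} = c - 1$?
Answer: $-1574658500$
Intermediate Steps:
$j{\left(c \right)} = -1 + c$
$\left(-36347 + j{\left(-187 \right)}\right) \left(39182 + 3918\right) = \left(-36347 - 188\right) \left(39182 + 3918\right) = \left(-36347 - 188\right) 43100 = \left(-36535\right) 43100 = -1574658500$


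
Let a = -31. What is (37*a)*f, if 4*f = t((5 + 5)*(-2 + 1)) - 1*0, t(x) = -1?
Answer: 1147/4 ≈ 286.75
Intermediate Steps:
f = -1/4 (f = (-1 - 1*0)/4 = (-1 + 0)/4 = (1/4)*(-1) = -1/4 ≈ -0.25000)
(37*a)*f = (37*(-31))*(-1/4) = -1147*(-1/4) = 1147/4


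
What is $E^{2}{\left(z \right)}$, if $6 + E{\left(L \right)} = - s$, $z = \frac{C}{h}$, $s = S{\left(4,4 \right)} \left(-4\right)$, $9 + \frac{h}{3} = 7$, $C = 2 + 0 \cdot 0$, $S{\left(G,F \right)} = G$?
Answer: $100$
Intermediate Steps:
$C = 2$ ($C = 2 + 0 = 2$)
$h = -6$ ($h = -27 + 3 \cdot 7 = -27 + 21 = -6$)
$s = -16$ ($s = 4 \left(-4\right) = -16$)
$z = - \frac{1}{3}$ ($z = \frac{2}{-6} = 2 \left(- \frac{1}{6}\right) = - \frac{1}{3} \approx -0.33333$)
$E{\left(L \right)} = 10$ ($E{\left(L \right)} = -6 - -16 = -6 + 16 = 10$)
$E^{2}{\left(z \right)} = 10^{2} = 100$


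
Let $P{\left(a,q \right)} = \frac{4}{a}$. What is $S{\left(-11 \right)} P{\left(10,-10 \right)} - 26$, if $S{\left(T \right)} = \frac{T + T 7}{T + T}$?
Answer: $- \frac{122}{5} \approx -24.4$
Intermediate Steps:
$S{\left(T \right)} = 4$ ($S{\left(T \right)} = \frac{T + 7 T}{2 T} = 8 T \frac{1}{2 T} = 4$)
$S{\left(-11 \right)} P{\left(10,-10 \right)} - 26 = 4 \cdot \frac{4}{10} - 26 = 4 \cdot 4 \cdot \frac{1}{10} - 26 = 4 \cdot \frac{2}{5} - 26 = \frac{8}{5} - 26 = - \frac{122}{5}$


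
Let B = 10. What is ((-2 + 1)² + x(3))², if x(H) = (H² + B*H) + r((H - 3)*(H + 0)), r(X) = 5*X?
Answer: 1600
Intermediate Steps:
x(H) = H² + 10*H + 5*H*(-3 + H) (x(H) = (H² + 10*H) + 5*((H - 3)*(H + 0)) = (H² + 10*H) + 5*((-3 + H)*H) = (H² + 10*H) + 5*(H*(-3 + H)) = (H² + 10*H) + 5*H*(-3 + H) = H² + 10*H + 5*H*(-3 + H))
((-2 + 1)² + x(3))² = ((-2 + 1)² + 3*(-5 + 6*3))² = ((-1)² + 3*(-5 + 18))² = (1 + 3*13)² = (1 + 39)² = 40² = 1600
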